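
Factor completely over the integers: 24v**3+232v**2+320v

Pull out the common factor 8v, then factor the remaining trinomial.

8v(3v+5)(v+8)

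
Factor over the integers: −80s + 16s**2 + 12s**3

Pull out the common factor 4s, then factor the remaining trinomial.

4s(3s + 10)(s − 2)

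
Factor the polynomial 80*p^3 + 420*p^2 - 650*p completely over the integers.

Pull out the common factor 10*p, then factor the remaining trinomial.

10*p*(2*p + 13)*(4*p - 5)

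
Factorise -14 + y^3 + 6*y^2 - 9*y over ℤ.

(y + 1)*(y + 7)*(y - 2)

Trying the rational-root candidates, y = 2 is a root, so (y - 2) divides it; the quotient is y^2 + 8*y + 7.
The remaining quadratic factors as (y + 7)(y + 1).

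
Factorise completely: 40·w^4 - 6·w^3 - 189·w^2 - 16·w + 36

Among the possible rational roots, w = -1/2 is a root, so (2·w + 1) divides it; the quotient is 20·w^3 - 13·w^2 - 88·w + 36.
Next, w = 9/4 is a root, so (4·w - 9) divides it; the quotient is 5·w^2 + 8·w - 4.
The remaining quadratic factors as (5·w - 2)(w + 2).

(2·w + 1)·(4·w - 9)·(5·w - 2)·(w + 2)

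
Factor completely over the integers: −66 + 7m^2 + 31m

(7m − 11)(m + 6)

Need a pair with product 7·(−66) = −462 and sum 31: that's −11 and 42.
Split the middle term: 7m^2 − 11m + 42m − 66 = m(7m − 11) + 6(7m − 11).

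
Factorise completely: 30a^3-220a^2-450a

Pull out the common factor 10a, then factor the remaining trinomial.

10a(3a+5)(a-9)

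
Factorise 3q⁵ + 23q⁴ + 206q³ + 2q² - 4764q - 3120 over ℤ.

Trying the rational-root candidates, q = -2/3 is a root, so (3q + 2) is a factor; dividing leaves q⁴ + 7q³ + 64q² - 42q - 1560.
Next, q = 4 is a root, so (q - 4) is a factor; dividing leaves q³ + 11q² + 108q + 390.
Continuing, q = -5 is a root, so (q + 5) divides it; the quotient is q² + 6q + 78.
The quadratic q² + 6q + 78 has discriminant -276 < 0 and is irreducible over ℤ.

(3q + 2)(q + 5)(q - 4)(q² + 6q + 78)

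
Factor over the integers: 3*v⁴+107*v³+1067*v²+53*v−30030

Among the possible rational roots, v = −15 is a root, giving the factor (v+15) and quotient 3*v³+62*v²+137*v−2002.
Continuing, v = −14 is a root, so (v+14) divides it; the quotient is 3*v²+20*v−143.
The remaining quadratic factors as (v+11)(3*v−13).

(3*v−13)*(v+11)*(v+14)*(v+15)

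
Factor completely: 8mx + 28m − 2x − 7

Group as (8mx + 28m) + (−2x − 7) = 4m(2x + 7) − (2x + 7).
Both groups share the factor (2x + 7).

(2x + 7)(4m − 1)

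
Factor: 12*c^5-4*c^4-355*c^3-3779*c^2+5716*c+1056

(2*c-3)*(6*c+1)*(c-8)*(c^2+9*c+44)

Testing divisors of the constant over divisors of the leading coefficient, c = 8 is a root, giving the factor (c-8) and quotient 12*c^4+92*c^3+381*c^2-731*c-132.
Next, c = -1/6 is a root, so (6*c+1) divides it; the quotient is 2*c^3+15*c^2+61*c-132.
Then c = 3/2 is a root, so (2*c-3) is a factor; dividing leaves c^2+9*c+44.
The quadratic c^2+9*c+44 has discriminant -95 < 0 and is irreducible over ℤ.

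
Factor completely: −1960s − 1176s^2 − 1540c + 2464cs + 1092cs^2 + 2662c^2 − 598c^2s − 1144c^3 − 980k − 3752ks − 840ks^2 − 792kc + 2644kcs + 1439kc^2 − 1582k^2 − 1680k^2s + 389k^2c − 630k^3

−(10k − 13c + 14)(9k − 8c + 6s + 10)(7k + 11c + 14s)

Group: 9k(−70k^2 − 19kc − 140ks − 98k + 143c^2 + 182cs − 154c − 196s) + (−8c + 6s + 10)(−70k^2 − 19kc − 140ks − 98k + 143c^2 + 182cs − 154c − 196s); both groups contain (−70k^2 − 19kc − 140ks − 98k + 143c^2 + 182cs − 154c − 196s), so (9k − 8c + 6s + 10) is a factor with cofactor −70k^2 − 19kc − 140ks − 98k + 143c^2 + 182cs − 154c − 196s.
The cofactor groups again: −70k^2 − 19kc − 140ks − 98k + 143c^2 + 182cs − 154c − 196s = −10k(7k + 11c + 14s) + (13c − 14)(7k + 11c + 14s); both groups contain (7k + 11c + 14s), giving −(10k − 13c + 14)(7k + 11c + 14s).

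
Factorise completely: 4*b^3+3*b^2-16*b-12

(4*b+3)*(b+2)*(b-2)

Trying the rational-root candidates, b = -3/4 is a root, giving the factor (4*b+3) and quotient b^2-4.
The remaining quadratic factors as (b+2)(b-2).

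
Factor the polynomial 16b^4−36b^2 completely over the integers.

Factor out 4b^2 first: what remains is 4b^2−9.
Recognize a difference of squares with the parts 2b and 3.

4b^2(2b+3)(2b−3)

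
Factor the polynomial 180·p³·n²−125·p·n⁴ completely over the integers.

Pull out the common factor 5·p·n²; 36·p²−25·n² is a difference of squares.

5·n²·p·(6·p−5·n)·(6·p+5·n)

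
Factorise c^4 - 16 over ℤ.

(c + 2)·(c - 2)·(c^2 + 4)

(c)⁴ − (2)⁴ = ((c)² − (2)²)((c)² + (2)²); the first factor splits again, the second (c^2 + 4) is irreducible.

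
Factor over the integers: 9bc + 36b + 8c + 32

Group as (9bc + 36b) + (8c + 32) = 9b(c + 4) + 8(c + 4).
Both groups share the factor (c + 4).

(9b + 8)(c + 4)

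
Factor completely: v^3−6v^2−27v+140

By the rational root theorem, v = 4 is a root, so (v−4) divides it; the quotient is v^2−2v−35.
The remaining quadratic factors as (v+5)(v−7).

(v+5)(v−4)(v−7)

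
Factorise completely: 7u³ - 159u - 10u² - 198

(7u + 11)(u + 3)(u - 6)

By the rational root theorem, u = 6 is a root, so (u - 6) is a factor; dividing leaves 7u² + 32u + 33.
The remaining quadratic factors as (7u + 11)(u + 3).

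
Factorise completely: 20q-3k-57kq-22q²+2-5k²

-(5k+2q-2)(k+11q+1)

Group: -k(5k+2q-2) + (-11q-1)(5k+2q-2); both groups contain (5k+2q-2).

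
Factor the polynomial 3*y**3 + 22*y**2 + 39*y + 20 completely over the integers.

(3*y + 4)*(y + 1)*(y + 5)

Among the possible rational roots, y = -1 is a root, giving the factor (y + 1) and quotient 3*y**2 + 19*y + 20.
The remaining quadratic factors as (3*y + 4)(y + 5).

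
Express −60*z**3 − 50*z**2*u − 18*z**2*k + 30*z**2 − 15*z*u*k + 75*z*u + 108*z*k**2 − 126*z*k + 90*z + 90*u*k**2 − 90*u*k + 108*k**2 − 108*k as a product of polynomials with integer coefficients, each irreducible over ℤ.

Group: 2*z*(−30*z**2 − 25*z*u + 36*z*k − 30*z + 30*u*k + 36*k) + (3*k − 3)*(−30*z**2 − 25*z*u + 36*z*k − 30*z + 30*u*k + 36*k); both groups contain (−30*z**2 − 25*z*u + 36*z*k − 30*z + 30*u*k + 36*k), so (2*z + 3*k − 3) is a factor with cofactor −30*z**2 − 25*z*u + 36*z*k − 30*z + 30*u*k + 36*k.
The cofactor groups again: −30*z**2 − 25*z*u + 36*z*k − 30*z + 30*u*k + 36*k = −6*z*(5*z − 6*k) + (−5*u − 6)*(5*z − 6*k); both groups contain (5*z − 6*k), giving −(6*z + 5*u + 6)*(5*z − 6*k).

−(5*z − 6*k)*(2*z + 3*k − 3)*(6*z + 5*u + 6)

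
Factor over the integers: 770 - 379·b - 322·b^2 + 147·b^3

Testing divisors of the constant over divisors of the leading coefficient, b = -11/7 is a root, giving the factor (7·b + 11) and quotient 21·b^2 - 79·b + 70.
The remaining quadratic factors as (7·b - 10)(3·b - 7).

(3·b - 7)·(7·b + 11)·(7·b - 10)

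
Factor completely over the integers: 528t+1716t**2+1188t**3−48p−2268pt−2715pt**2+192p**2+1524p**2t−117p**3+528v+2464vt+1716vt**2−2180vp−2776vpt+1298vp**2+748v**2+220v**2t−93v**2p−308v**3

−(7v−13p+9t+4)(11v−p+11t)(4v+9p−12t−12)

Group: 11v(−28v**2−11vp+48vt+68v+117p**2−237pt−192p+108t**2+156t+48) + (−p+11t)(−28v**2−11vp+48vt+68v+117p**2−237pt−192p+108t**2+156t+48); both groups contain (−28v**2−11vp+48vt+68v+117p**2−237pt−192p+108t**2+156t+48), so (11v−p+11t) is a factor with cofactor −28v**2−11vp+48vt+68v+117p**2−237pt−192p+108t**2+156t+48.
The cofactor groups again: −28v**2−11vp+48vt+68v+117p**2−237pt−192p+108t**2+156t+48 = −7v(4v+9p−12t−12) + (13p−9t−4)(4v+9p−12t−12); both groups contain (4v+9p−12t−12), giving −(7v−13p+9t+4)(4v+9p−12t−12).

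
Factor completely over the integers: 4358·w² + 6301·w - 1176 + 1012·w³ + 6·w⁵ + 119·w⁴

Among the possible rational roots, w = 1/6 is a root, giving the factor (6·w - 1) and quotient w⁴ + 20·w³ + 172·w² + 755·w + 1176.
Then w = -8 is a root, giving the factor (w + 8) and quotient w³ + 12·w² + 76·w + 147.
Continuing, w = -3 is a root, so (w + 3) is a factor; dividing leaves w² + 9·w + 49.
The quadratic w² + 9·w + 49 has discriminant -115 < 0 and is irreducible over ℤ.

(6·w - 1)·(w + 3)·(w + 8)·(w² + 9·w + 49)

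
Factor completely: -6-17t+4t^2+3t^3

(3t+1)(t+3)(t-2)

Trying the rational-root candidates, t = -1/3 is a root, giving the factor (3t+1) and quotient t^2+t-6.
The remaining quadratic factors as (t+3)(t-2).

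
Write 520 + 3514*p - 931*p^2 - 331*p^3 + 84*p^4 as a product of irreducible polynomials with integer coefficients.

(3*p - 10)*(4*p + 13)*(7*p + 1)*(p - 4)

Testing divisors of the constant over divisors of the leading coefficient, p = 10/3 is a root, so (3*p - 10) divides it; the quotient is 28*p^3 - 17*p^2 - 367*p - 52.
Then p = -13/4 is a root, giving the factor (4*p + 13) and quotient 7*p^2 - 27*p - 4.
The remaining quadratic factors as (p - 4)(7*p + 1).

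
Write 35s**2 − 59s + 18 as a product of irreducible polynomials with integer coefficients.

Need a pair with product 35·18 = 630 and sum −59: that's −14 and −45.
Split the middle term: 35s**2 − 14s − 45s + 18 = 7s(5s − 2) − 9(5s − 2).

(5s − 2)(7s − 9)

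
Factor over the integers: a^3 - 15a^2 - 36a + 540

Testing divisors of the constant over divisors of the leading coefficient, a = 15 is a root, so (a - 15) is a factor; dividing leaves a^2 - 36.
The remaining quadratic factors as (a - 6)(a + 6).

(a + 6)(a - 15)(a - 6)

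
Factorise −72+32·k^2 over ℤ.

Pull out the common factor 8; 4·k^2−9 is a difference of squares.

8·(2·k+3)·(2·k−3)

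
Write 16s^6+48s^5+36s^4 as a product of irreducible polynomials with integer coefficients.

Every term has a factor of 4s^4; factoring it out leaves 4s^2+12s+9.
Recognize a perfect-square trinomial with the parts 2s and 3.

4s^4(2s+3)^2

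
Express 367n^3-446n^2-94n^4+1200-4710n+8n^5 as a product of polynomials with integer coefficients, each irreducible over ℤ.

(2n+5)(4n-1)(n-8)(n^2-6n+30)

By the rational root theorem, n = 1/4 is a root, giving the factor (4n-1) and quotient 2n^4-23n^3+86n^2-90n-1200.
Then n = -5/2 is a root, so (2n+5) is a factor; dividing leaves n^3-14n^2+78n-240.
Next, n = 8 is a root, so (n-8) divides it; the quotient is n^2-6n+30.
The quadratic n^2-6n+30 has discriminant -84 < 0 and is irreducible over ℤ.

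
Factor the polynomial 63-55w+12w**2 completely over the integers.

Need a pair with product 12·63 = 756 and sum -55: that's -27 and -28.
Split the middle term: 12w**2-27w - 28w+63 = 3w(4w-9) - 7(4w-9).

(3w-7)(4w-9)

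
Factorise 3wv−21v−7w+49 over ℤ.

(3v−7)(w−7)

Group as (3wv−7w) + (−21v+49) = w(3v−7) − 7(3v−7).
Both groups share the factor (3v−7).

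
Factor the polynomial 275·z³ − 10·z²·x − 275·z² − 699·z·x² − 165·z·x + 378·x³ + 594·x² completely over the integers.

Group: 5·z·(55·z² − 101·z·x − 55·z + 42·x² + 66·x) + 9·x·(55·z² − 101·z·x − 55·z + 42·x² + 66·x); both groups contain (55·z² − 101·z·x − 55·z + 42·x² + 66·x), so (5·z + 9·x) is a factor with cofactor 55·z² − 101·z·x − 55·z + 42·x² + 66·x.
The cofactor groups again: 55·z² − 101·z·x − 55·z + 42·x² + 66·x = 5·z·(11·z − 7·x − 11) − 6·x·(11·z − 7·x − 11); both groups contain (11·z − 7·x − 11), giving (5·z − 6·x)·(11·z − 7·x − 11).

(5·z − 6·x)·(11·z − 7·x − 11)·(5·z + 9·x)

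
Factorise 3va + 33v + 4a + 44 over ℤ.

(3v + 4)(a + 11)

Group as (3va + 33v) + (4a + 44) = 3v(a + 11) + 4(a + 11).
Both groups share the factor (a + 11).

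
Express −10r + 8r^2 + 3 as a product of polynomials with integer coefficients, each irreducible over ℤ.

(2r − 1)(4r − 3)

Need a pair with product 8·3 = 24 and sum −10: that's −4 and −6.
Split the middle term: 8r^2 − 4r − 6r + 3 = 4r(2r − 1) − 3(2r − 1).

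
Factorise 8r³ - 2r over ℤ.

2r(2r + 1)(2r - 1)

Factor out 2r, leaving 4r² - 1, which is a difference of two squares.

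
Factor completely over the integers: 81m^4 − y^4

(3m)⁴ − (y)⁴ = ((3m)² − (y)²)((3m)² + (y)²); the first factor splits again, the second (9m^2 + y^2) is irreducible.

(3m + y)(3m − y)(9m^2 + y^2)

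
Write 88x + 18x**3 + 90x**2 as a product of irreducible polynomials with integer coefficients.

2x(3x + 11)(3x + 4)

Pull out the common factor 2x, then factor the remaining trinomial.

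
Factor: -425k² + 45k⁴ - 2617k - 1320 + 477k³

(3k + 5)(3k - 8)(5k + 3)(k + 11)

Testing divisors of the constant over divisors of the leading coefficient, k = 8/3 is a root, so (3k - 8) divides it; the quotient is 15k³ + 199k² + 389k + 165.
Continuing, k = -3/5 is a root, so (5k + 3) is a factor; dividing leaves 3k² + 38k + 55.
The remaining quadratic factors as (3k + 5)(k + 11).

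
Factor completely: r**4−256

(r+4)(r−4)(r**2+16)

Difference of squares twice: with A = r and B = 4, A⁴ − B⁴ = (A² − B²)(A² + B²), and A² − B² factors again.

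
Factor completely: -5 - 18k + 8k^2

(2k - 5)(4k + 1)

Need a pair with product 8·(-5) = -40 and sum -18: that's 2 and -20.
Split the middle term: 8k^2 + 2k - 20k - 5 = 2k(4k + 1) - 5(4k + 1).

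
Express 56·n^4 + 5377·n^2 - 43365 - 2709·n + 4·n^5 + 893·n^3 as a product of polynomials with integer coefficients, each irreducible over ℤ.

(2·n + 7)·(2·n - 5)·(n + 7)·(n^2 + 6·n + 177)

By the rational root theorem, n = -7/2 is a root, giving the factor (2·n + 7) and quotient 2·n^4 + 21·n^3 + 373·n^2 + 1383·n - 6195.
Then n = 5/2 is a root, so (2·n - 5) is a factor; dividing leaves n^3 + 13·n^2 + 219·n + 1239.
Continuing, n = -7 is a root, so (n + 7) divides it; the quotient is n^2 + 6·n + 177.
The quadratic n^2 + 6·n + 177 has discriminant -672 < 0 and is irreducible over ℤ.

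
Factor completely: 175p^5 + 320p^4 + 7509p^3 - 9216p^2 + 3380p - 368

(5p - 1)(5p - 2)(7p - 4)(p^2 + 3p + 46)

Testing divisors of the constant over divisors of the leading coefficient, p = 4/7 is a root, so (7p - 4) divides it; the quotient is 25p^4 + 60p^3 + 1107p^2 - 684p + 92.
Next, p = 1/5 is a root, giving the factor (5p - 1) and quotient 5p^3 + 13p^2 + 224p - 92.
Continuing, p = 2/5 is a root, giving the factor (5p - 2) and quotient p^2 + 3p + 46.
The quadratic p^2 + 3p + 46 has discriminant -175 < 0 and is irreducible over ℤ.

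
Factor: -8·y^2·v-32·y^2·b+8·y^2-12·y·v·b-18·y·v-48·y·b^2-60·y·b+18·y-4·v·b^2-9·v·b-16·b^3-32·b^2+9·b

-(4·y+4·b+9)·(v+4·b-1)·(2·y+b)

Group: 4·y·(-2·y·v-8·y·b+2·y-v·b-4·b^2+b) + (4·b+9)·(-2·y·v-8·y·b+2·y-v·b-4·b^2+b); both groups contain (-2·y·v-8·y·b+2·y-v·b-4·b^2+b), so (4·y+4·b+9) is a factor with cofactor -2·y·v-8·y·b+2·y-v·b-4·b^2+b.
The cofactor groups again: -2·y·v-8·y·b+2·y-v·b-4·b^2+b = -v·(2·y+b) + (-4·b+1)·(2·y+b); both groups contain (2·y+b), giving -(v+4·b-1)·(2·y+b).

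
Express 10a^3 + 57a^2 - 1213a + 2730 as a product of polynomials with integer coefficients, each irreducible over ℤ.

Trying the rational-root candidates, a = -15 is a root, so (a + 15) divides it; the quotient is 10a^2 - 93a + 182.
The remaining quadratic factors as (5a - 14)(2a - 13).

(2a - 13)(5a - 14)(a + 15)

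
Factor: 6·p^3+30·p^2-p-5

Group as (6·p^3-p) + (30·p^2-5) = p·(6·p^2-1) + 5·(6·p^2-1).
Both groups share the factor (6·p^2-1).

(p+5)·(6·p^2-1)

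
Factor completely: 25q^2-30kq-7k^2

-(7k-5q)(k+5q)

Group: -7k(k+5q) + 5q(k+5q); both groups contain (k+5q).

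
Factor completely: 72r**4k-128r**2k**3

Every term has a factor of 8r**2k. Then 9r**2-16k**2 = (3r)² − (4k)².

8kr**2(3r-4k)(3r+4k)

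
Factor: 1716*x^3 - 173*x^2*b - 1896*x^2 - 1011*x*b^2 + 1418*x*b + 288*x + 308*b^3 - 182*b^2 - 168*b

Group: 12*x*(143*x^2 + 69*x*b - 158*x - 44*b^2 + 26*b + 24) - 7*b*(143*x^2 + 69*x*b - 158*x - 44*b^2 + 26*b + 24); both groups contain (143*x^2 + 69*x*b - 158*x - 44*b^2 + 26*b + 24), so (12*x - 7*b) is a factor with cofactor 143*x^2 + 69*x*b - 158*x - 44*b^2 + 26*b + 24.
The cofactor groups again: 143*x^2 + 69*x*b - 158*x - 44*b^2 + 26*b + 24 = 11*x*(13*x + 11*b - 12) + (-4*b - 2)*(13*x + 11*b - 12); both groups contain (13*x + 11*b - 12), giving (11*x - 4*b - 2)*(13*x + 11*b - 12).

(11*x - 4*b - 2)*(12*x - 7*b)*(13*x + 11*b - 12)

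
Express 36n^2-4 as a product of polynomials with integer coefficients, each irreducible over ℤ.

4(3n+1)(3n-1)

Every term has a factor of 4. Then 9n^2-1 = (3n)² − (1)².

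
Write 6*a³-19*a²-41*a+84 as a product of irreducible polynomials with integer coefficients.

Trying the rational-root candidates, a = 3/2 is a root, giving the factor (2*a-3) and quotient 3*a²-5*a-28.
The remaining quadratic factors as (a-4)(3*a+7).

(2*a-3)*(3*a+7)*(a-4)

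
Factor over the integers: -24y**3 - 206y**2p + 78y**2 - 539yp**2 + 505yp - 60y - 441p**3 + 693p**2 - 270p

-(3y + 7p - 6)(4y + 7p - 5)(2y + 9p)

Group: 3y(-8y**2 - 50yp + 10y - 63p**2 + 45p) + (7p - 6)(-8y**2 - 50yp + 10y - 63p**2 + 45p); both groups contain (-8y**2 - 50yp + 10y - 63p**2 + 45p), so (3y + 7p - 6) is a factor with cofactor -8y**2 - 50yp + 10y - 63p**2 + 45p.
The cofactor groups again: -8y**2 - 50yp + 10y - 63p**2 + 45p = -2y(4y + 7p - 5) - 9p(4y + 7p - 5); both groups contain (4y + 7p - 5), giving -(2y + 9p)(4y + 7p - 5).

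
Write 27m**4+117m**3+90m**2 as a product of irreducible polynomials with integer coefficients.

Pull out the common factor 9m**2, then factor the remaining trinomial.

9m**2(3m+10)(m+1)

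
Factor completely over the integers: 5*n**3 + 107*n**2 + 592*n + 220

(5*n + 2)*(n + 10)*(n + 11)

Testing divisors of the constant over divisors of the leading coefficient, n = -10 is a root, giving the factor (n + 10) and quotient 5*n**2 + 57*n + 22.
The remaining quadratic factors as (n + 11)(5*n + 2).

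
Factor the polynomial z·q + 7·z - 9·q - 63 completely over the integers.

Group as (z·q + 7·z) + (-9·q - 63) = z·(q + 7) - 9·(q + 7).
Both groups share the factor (q + 7).

(q + 7)·(z - 9)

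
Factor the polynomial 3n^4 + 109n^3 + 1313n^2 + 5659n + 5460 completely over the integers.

By the rational root theorem, n = -15 is a root, so (n + 15) is a factor; dividing leaves 3n^3 + 64n^2 + 353n + 364.
Continuing, n = -13 is a root, giving the factor (n + 13) and quotient 3n^2 + 25n + 28.
The remaining quadratic factors as (n + 7)(3n + 4).

(3n + 4)(n + 13)(n + 15)(n + 7)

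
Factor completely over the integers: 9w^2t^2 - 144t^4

9t^2(w - 4t)(w + 4t)

Every term has a factor of 9t^2. Then w^2 - 16t^2 = (w)² − (4t)².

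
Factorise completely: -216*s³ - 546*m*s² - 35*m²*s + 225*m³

(5*m + 6*s)*(5*m - 9*s)*(9*m + 4*s)

Group: 5*m*(45*m² + 74*m*s + 24*s²) - 9*s*(45*m² + 74*m*s + 24*s²); both groups contain (45*m² + 74*m*s + 24*s²), so (5*m - 9*s) is a factor with cofactor 45*m² + 74*m*s + 24*s².
The cofactor groups again: 45*m² + 74*m*s + 24*s² = 5*m*(9*m + 4*s) + 6*s*(9*m + 4*s); both groups contain (9*m + 4*s), giving (5*m + 6*s)*(9*m + 4*s).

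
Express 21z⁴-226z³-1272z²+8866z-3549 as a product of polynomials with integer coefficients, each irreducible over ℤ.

(3z-13)(7z-3)(z+7)(z-13)

Among the possible rational roots, z = 3/7 is a root, so (7z-3) divides it; the quotient is 3z³-31z²-195z+1183.
Next, z = -7 is a root, so (z+7) divides it; the quotient is 3z²-52z+169.
The remaining quadratic factors as (3z-13)(z-13).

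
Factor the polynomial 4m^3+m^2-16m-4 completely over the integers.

Group as (4m^3-16m) + (m^2-4) = 4m(m^2-4) + (m^2-4).
Both groups share the factor (m^2-4).

(4m+1)(m+2)(m-2)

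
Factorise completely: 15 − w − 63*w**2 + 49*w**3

(7*w + 3)*(7*w − 5)*(w − 1)

By the rational root theorem, w = 1 is a root, so (w − 1) divides it; the quotient is 49*w**2 − 14*w − 15.
The remaining quadratic factors as (7*w − 5)(7*w + 3).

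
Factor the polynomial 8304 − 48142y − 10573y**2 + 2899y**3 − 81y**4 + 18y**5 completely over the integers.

(3y + 8)(6y − 1)(y − 6)(y**2 − y + 173)

Testing divisors of the constant over divisors of the leading coefficient, y = 6 is a root, giving the factor (y − 6) and quotient 18y**4 + 27y**3 + 3061y**2 + 7793y − 1384.
Next, y = 1/6 is a root, so (6y − 1) divides it; the quotient is 3y**3 + 5y**2 + 511y + 1384.
Then y = −8/3 is a root, so (3y + 8) is a factor; dividing leaves y**2 − y + 173.
The quadratic y**2 − y + 173 has discriminant −691 < 0 and is irreducible over ℤ.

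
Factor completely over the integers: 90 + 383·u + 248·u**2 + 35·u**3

Trying the rational-root candidates, u = -9/5 is a root, so (5·u + 9) is a factor; dividing leaves 7·u**2 + 37·u + 10.
The remaining quadratic factors as (u + 5)(7·u + 2).

(5·u + 9)·(7·u + 2)·(u + 5)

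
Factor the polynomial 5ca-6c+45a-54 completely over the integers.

(5a-6)(c+9)

Group as (5ca-6c) + (45a-54) = c(5a-6) + 9(5a-6).
Both groups share the factor (5a-6).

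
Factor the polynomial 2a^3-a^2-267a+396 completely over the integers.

By the rational root theorem, a = -12 is a root, giving the factor (a+12) and quotient 2a^2-25a+33.
The remaining quadratic factors as (a-11)(2a-3).

(2a-3)(a+12)(a-11)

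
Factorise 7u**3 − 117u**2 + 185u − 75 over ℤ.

(7u − 5)(u − 1)(u − 15)

By the rational root theorem, u = 1 is a root, giving the factor (u − 1) and quotient 7u**2 − 110u + 75.
The remaining quadratic factors as (u − 15)(7u − 5).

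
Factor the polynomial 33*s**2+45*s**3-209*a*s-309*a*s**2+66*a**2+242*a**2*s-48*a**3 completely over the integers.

Group: 8*a*(-6*a**2+19*a*s-3*s**2) + (-15*s-11)*(-6*a**2+19*a*s-3*s**2); both groups contain (-6*a**2+19*a*s-3*s**2), so (8*a-15*s-11) is a factor with cofactor -6*a**2+19*a*s-3*s**2.
The cofactor groups again: -6*a**2+19*a*s-3*s**2 = -a*(6*a-s) + 3*s*(6*a-s); both groups contain (6*a-s), giving -(a-3*s)*(6*a-s).

-(6*a-s)*(8*a-15*s-11)*(a-3*s)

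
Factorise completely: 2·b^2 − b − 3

(2·b − 3)·(b + 1)

Need a pair with product 2·(−3) = −6 and sum −1: that's −3 and 2.
Split the middle term: 2·b^2 − 3·b + 2·b − 3 = b·(2·b − 3) + (2·b − 3).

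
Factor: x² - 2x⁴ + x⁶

x²(x + 1)²(x - 1)²

Pull out the common factor x², leaving x⁴ - 2x² + 1.
Recognize a perfect-square trinomial with the parts x² and 1.
x² - 1 is again a difference of squares: (x - 1)(x + 1).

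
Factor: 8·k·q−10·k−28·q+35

Group as (8·k·q−10·k) + (−28·q+35) = 2·k·(4·q−5) − 7·(4·q−5).
Both groups share the factor (4·q−5).

(2·k−7)·(4·q−5)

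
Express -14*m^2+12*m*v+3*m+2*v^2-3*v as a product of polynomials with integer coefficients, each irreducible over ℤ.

Group: -14*m*(m-v) + (-2*v+3)*(m-v); both groups contain (m-v).

-(14*m+2*v-3)*(m-v)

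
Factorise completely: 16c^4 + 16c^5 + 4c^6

4c^4(c + 2)^2

Every term has a factor of 4c^4; factoring it out leaves c^2 + 4c + 4.
Recognize a perfect-square trinomial with the parts c and 2.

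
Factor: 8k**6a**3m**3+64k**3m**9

Factor out 8k**3m**3 first: what remains is k**3a**3+8m**6.
Recognize a sum of cubes with the parts 2m**2 and ka.

8k**3m**3(ka+2m**2)(k**2a**2-2kam**2+4m**4)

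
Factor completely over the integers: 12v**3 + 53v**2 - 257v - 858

(3v - 13)(4v + 11)(v + 6)

By the rational root theorem, v = -11/4 is a root, so (4v + 11) is a factor; dividing leaves 3v**2 + 5v - 78.
The remaining quadratic factors as (3v - 13)(v + 6).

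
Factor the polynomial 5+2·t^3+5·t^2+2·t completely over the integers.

Group as (2·t^3+2·t) + (5·t^2+5) = 2·t·(t^2+1) + 5·(t^2+1).
Both groups share the factor (t^2+1).

(2·t+5)·(t^2+1)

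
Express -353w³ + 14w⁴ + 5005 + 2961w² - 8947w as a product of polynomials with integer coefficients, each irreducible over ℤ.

Testing divisors of the constant over divisors of the leading coefficient, w = 11 is a root, so (w - 11) is a factor; dividing leaves 14w³ - 199w² + 772w - 455.
Then w = 13/2 is a root, so (2w - 13) divides it; the quotient is 7w² - 54w + 35.
The remaining quadratic factors as (7w - 5)(w - 7).

(2w - 13)(7w - 5)(w - 11)(w - 7)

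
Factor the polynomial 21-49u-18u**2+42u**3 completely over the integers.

(7u-3)(6u**2-7)

Group as (42u**3-49u) + (-18u**2+21) = 7u(6u**2-7) - 3(6u**2-7).
Both groups share the factor (6u**2-7).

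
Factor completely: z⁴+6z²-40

(z+2)(z-2)(z²+10)

Substitute u = z² to get a quadratic in u, then factor.
z²-4 is a difference of squares.
z²+10 is irreducible over ℤ (always positive, so no real roots).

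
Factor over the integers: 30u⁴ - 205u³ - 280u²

5u²(6u + 7)(u - 8)

Pull out the common factor 5u², then factor the remaining trinomial.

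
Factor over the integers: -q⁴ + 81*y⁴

(3*y - q)*(3*y + q)*(9*y² + q²)

(3*y)⁴ − (q)⁴ = ((3*y)² − (q)²)((3*y)² + (q)²); the first factor splits again, the second (9*y² + q²) is irreducible.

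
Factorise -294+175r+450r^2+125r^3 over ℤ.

Among the possible rational roots, r = -7/5 is a root, so (5r+7) divides it; the quotient is 25r^2+55r-42.
The remaining quadratic factors as (5r-3)(5r+14).

(5r+14)(5r+7)(5r-3)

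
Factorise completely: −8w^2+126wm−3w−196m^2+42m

−(8w−14m+3)(w−14m)

Group: −w(8w−14m+3) + 14m(8w−14m+3); both groups contain (8w−14m+3).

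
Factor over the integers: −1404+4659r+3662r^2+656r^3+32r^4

(2r+13)(4r+9)(4r−1)(r+12)

Testing divisors of the constant over divisors of the leading coefficient, r = 1/4 is a root, giving the factor (4r−1) and quotient 8r^3+166r^2+957r+1404.
Next, r = −9/4 is a root, so (4r+9) divides it; the quotient is 2r^2+37r+156.
The remaining quadratic factors as (r+12)(2r+13).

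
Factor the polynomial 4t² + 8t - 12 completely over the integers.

4(t + 3)(t - 1)

Pull out the common factor 4, then factor the remaining trinomial.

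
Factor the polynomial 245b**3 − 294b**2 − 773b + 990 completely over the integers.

(5b + 9)(7b − 10)(7b − 11)

Trying the rational-root candidates, b = 10/7 is a root, so (7b − 10) is a factor; dividing leaves 35b**2 + 8b − 99.
The remaining quadratic factors as (5b + 9)(7b − 11).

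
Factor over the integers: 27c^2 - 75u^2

Every term has a factor of 3. Then 9c^2 - 25u^2 = (3c)² − (5u)².

3(3c + 5u)(3c - 5u)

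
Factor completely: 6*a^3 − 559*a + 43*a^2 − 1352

Trying the rational-root candidates, a = 8 is a root, so (a − 8) is a factor; dividing leaves 6*a^2 + 91*a + 169.
The remaining quadratic factors as (a + 13)(6*a + 13).

(6*a + 13)*(a + 13)*(a − 8)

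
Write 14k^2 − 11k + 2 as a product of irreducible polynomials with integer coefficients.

Need a pair with product 14·2 = 28 and sum −11: that's −7 and −4.
Split the middle term: 14k^2 − 7k − 4k + 2 = 7k(2k − 1) − 2(2k − 1).

(2k − 1)(7k − 2)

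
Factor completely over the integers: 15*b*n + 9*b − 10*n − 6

Group as (15*b*n + 9*b) + (−10*n − 6) = 3*b*(5*n + 3) − 2*(5*n + 3).
Both groups share the factor (5*n + 3).

(3*b − 2)*(5*n + 3)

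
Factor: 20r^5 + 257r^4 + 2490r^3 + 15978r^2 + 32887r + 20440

(4r + 5)(5r + 8)(r + 7)(r^2 + 3r + 73)

Testing divisors of the constant over divisors of the leading coefficient, r = -7 is a root, so (r + 7) is a factor; dividing leaves 20r^4 + 117r^3 + 1671r^2 + 4281r + 2920.
Next, r = -8/5 is a root, so (5r + 8) divides it; the quotient is 4r^3 + 17r^2 + 307r + 365.
Continuing, r = -5/4 is a root, so (4r + 5) divides it; the quotient is r^2 + 3r + 73.
The quadratic r^2 + 3r + 73 has discriminant -283 < 0 and is irreducible over ℤ.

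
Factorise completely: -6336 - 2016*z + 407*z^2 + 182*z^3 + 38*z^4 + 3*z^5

Trying the rational-root candidates, z = -8/3 is a root, so (3*z + 8) is a factor; dividing leaves z^4 + 10*z^3 + 34*z^2 + 45*z - 792.
Continuing, z = 3 is a root, so (z - 3) is a factor; dividing leaves z^3 + 13*z^2 + 73*z + 264.
Then z = -8 is a root, so (z + 8) divides it; the quotient is z^2 + 5*z + 33.
The quadratic z^2 + 5*z + 33 has discriminant -107 < 0 and is irreducible over ℤ.

(3*z + 8)*(z + 8)*(z - 3)*(z^2 + 5*z + 33)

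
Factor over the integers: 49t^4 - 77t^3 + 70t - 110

(7t - 11)(7t^3 + 10)

Group as (49t^4 + 70t) + (-77t^3 - 110) = 7t(7t^3 + 10) - 11(7t^3 + 10).
Both groups share the factor (7t^3 + 10).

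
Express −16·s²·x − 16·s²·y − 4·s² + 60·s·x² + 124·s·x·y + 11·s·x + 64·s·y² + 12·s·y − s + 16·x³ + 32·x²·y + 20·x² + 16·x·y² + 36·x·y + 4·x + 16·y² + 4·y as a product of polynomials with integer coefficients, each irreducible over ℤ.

Group: 4·s·(−4·s·x − 4·s·y − s + 16·x² + 32·x·y + 4·x + 16·y² + 4·y) + (x + 1)·(−4·s·x − 4·s·y − s + 16·x² + 32·x·y + 4·x + 16·y² + 4·y); both groups contain (−4·s·x − 4·s·y − s + 16·x² + 32·x·y + 4·x + 16·y² + 4·y), so (4·s + x + 1) is a factor with cofactor −4·s·x − 4·s·y − s + 16·x² + 32·x·y + 4·x + 16·y² + 4·y.
The cofactor groups again: −4·s·x − 4·s·y − s + 16·x² + 32·x·y + 4·x + 16·y² + 4·y = −4·x·(s − 4·x − 4·y) + (−4·y − 1)·(s − 4·x − 4·y); both groups contain (s − 4·x − 4·y), giving −(4·x + 4·y + 1)·(s − 4·x − 4·y).

−(4·s + x + 1)·(4·x + 4·y + 1)·(s − 4·x − 4·y)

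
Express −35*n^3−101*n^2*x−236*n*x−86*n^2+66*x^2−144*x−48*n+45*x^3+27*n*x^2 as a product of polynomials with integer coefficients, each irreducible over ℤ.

Group: 5*n*(−7*n^2−16*n*x−6*n+15*x^2−18*x) + (3*x+8)*(−7*n^2−16*n*x−6*n+15*x^2−18*x); both groups contain (−7*n^2−16*n*x−6*n+15*x^2−18*x), so (5*n+3*x+8) is a factor with cofactor −7*n^2−16*n*x−6*n+15*x^2−18*x.
The cofactor groups again: −7*n^2−16*n*x−6*n+15*x^2−18*x = −n*(7*n−5*x+6) − 3*x*(7*n−5*x+6); both groups contain (7*n−5*x+6), giving −(n+3*x)*(7*n−5*x+6).

−(5*n+3*x+8)*(7*n−5*x+6)*(n+3*x)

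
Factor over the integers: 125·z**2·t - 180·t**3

5·t·(5·z - 6·t)·(5·z + 6·t)

Every term has a factor of 5·t. Then 25·z**2 - 36·t**2 = (5·z)² − (6·t)².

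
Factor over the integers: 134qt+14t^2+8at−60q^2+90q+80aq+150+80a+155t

(10q+t+10)(8a−6q+14t+15)

Group: 8a(10q+t+10) + (−6q+14t+15)(10q+t+10); both groups contain (10q+t+10).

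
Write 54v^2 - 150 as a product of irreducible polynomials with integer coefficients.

Factor out 6, leaving 9v^2 - 25, which is a difference of two squares.

6(3v + 5)(3v - 5)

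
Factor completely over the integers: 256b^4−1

(4b)⁴ − (1)⁴ = ((4b)² − (1)²)((4b)² + (1)²); the first factor splits again, the second (16b^2+1) is irreducible.

(4b+1)(4b−1)(16b^2+1)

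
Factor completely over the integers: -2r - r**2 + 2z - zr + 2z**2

(z - r)(2z + r + 2)

Group: 2z(z - r) + (r + 2)(z - r); both groups contain (z - r).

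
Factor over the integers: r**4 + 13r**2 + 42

Substitute u = r**2 to get a quadratic in u, then factor.
r**2 + 6 is irreducible over ℤ (always positive, so no real roots).
r**2 + 7 is irreducible over ℤ (always positive, so no real roots).

(r**2 + 6)(r**2 + 7)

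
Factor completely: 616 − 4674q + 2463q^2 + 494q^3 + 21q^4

Among the possible rational roots, q = −11 is a root, so (q + 11) is a factor; dividing leaves 21q^3 + 263q^2 − 430q + 56.
Next, q = −14 is a root, giving the factor (q + 14) and quotient 21q^2 − 31q + 4.
The remaining quadratic factors as (7q − 1)(3q − 4).

(3q − 4)(7q − 1)(q + 11)(q + 14)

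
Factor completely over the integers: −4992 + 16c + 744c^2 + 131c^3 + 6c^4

(6c − 13)(c + 12)(c + 4)(c + 8)

Testing divisors of the constant over divisors of the leading coefficient, c = −4 is a root, so (c + 4) divides it; the quotient is 6c^3 + 107c^2 + 316c − 1248.
Then c = 13/6 is a root, so (6c − 13) is a factor; dividing leaves c^2 + 20c + 96.
The remaining quadratic factors as (c + 12)(c + 8).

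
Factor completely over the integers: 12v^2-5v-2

(3v-2)(4v+1)

Need a pair with product 12·(-2) = -24 and sum -5: that's 3 and -8.
Split the middle term: 12v^2+3v - 8v-2 = 3v(4v+1) - 2(4v+1).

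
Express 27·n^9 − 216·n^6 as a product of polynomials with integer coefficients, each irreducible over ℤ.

27·n^6·(n − 2)·(n^2 + 2·n + 4)

Factor out 27·n^6 first: what remains is n^3 − 8.
Recognize a difference of cubes with the parts n and 2.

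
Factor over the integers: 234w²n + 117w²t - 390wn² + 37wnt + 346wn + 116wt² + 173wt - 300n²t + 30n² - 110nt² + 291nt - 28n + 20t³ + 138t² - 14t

Group: 9w(26wn + 13wt + 20nt - 2n + 10t² - t) + (-15n + 2t + 14)(26wn + 13wt + 20nt - 2n + 10t² - t); both groups contain (26wn + 13wt + 20nt - 2n + 10t² - t), so (9w - 15n + 2t + 14) is a factor with cofactor 26wn + 13wt + 20nt - 2n + 10t² - t.
The cofactor groups again: 26wn + 13wt + 20nt - 2n + 10t² - t = 13w(2n + t) + (10t - 1)(2n + t); both groups contain (2n + t), giving (13w + 10t - 1)(2n + t).

(9w - 15n + 2t + 14)(13w + 10t - 1)(2n + t)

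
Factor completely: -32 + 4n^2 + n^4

(n + 2)(n - 2)(n^2 + 8)

Substitute u = n^2 to get a quadratic in u, then factor.
n^2 - 4 is a difference of squares.
n^2 + 8 is irreducible over ℤ (always positive, so no real roots).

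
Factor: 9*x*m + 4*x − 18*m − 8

(9*m + 4)*(x − 2)

Group as (9*x*m + 4*x) + (−18*m − 8) = x*(9*m + 4) − 2*(9*m + 4).
Both groups share the factor (9*m + 4).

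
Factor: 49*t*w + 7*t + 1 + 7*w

(7*t + 1)*(7*w + 1)

Group as (49*t*w + 7*t) + (7*w + 1) = 7*t*(7*w + 1) + (7*w + 1).
Both groups share the factor (7*w + 1).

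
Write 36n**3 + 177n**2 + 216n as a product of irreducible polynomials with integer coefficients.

Pull out the common factor 3n, then factor the remaining trinomial.

3n(3n + 8)(4n + 9)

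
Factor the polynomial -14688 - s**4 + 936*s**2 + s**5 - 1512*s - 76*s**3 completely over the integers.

(s + 12)*(s + 3)*(s - 6)*(s**2 - 10*s + 68)

Testing divisors of the constant over divisors of the leading coefficient, s = 6 is a root, giving the factor (s - 6) and quotient s**4 + 5*s**3 - 46*s**2 + 660*s + 2448.
Next, s = -12 is a root, so (s + 12) is a factor; dividing leaves s**3 - 7*s**2 + 38*s + 204.
Next, s = -3 is a root, so (s + 3) divides it; the quotient is s**2 - 10*s + 68.
The quadratic s**2 - 10*s + 68 has discriminant -172 < 0 and is irreducible over ℤ.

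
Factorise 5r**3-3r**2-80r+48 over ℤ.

(5r-3)(r+4)(r-4)

By the rational root theorem, r = 4 is a root, giving the factor (r-4) and quotient 5r**2+17r-12.
The remaining quadratic factors as (5r-3)(r+4).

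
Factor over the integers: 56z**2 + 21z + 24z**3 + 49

(3z + 7)(8z**2 + 7)

Group as (24z**3 + 21z) + (56z**2 + 49) = 3z(8z**2 + 7) + 7(8z**2 + 7).
Both groups share the factor (8z**2 + 7).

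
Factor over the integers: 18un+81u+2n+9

(2n+9)(9u+1)

Group as (18un+81u) + (2n+9) = 9u(2n+9) + (2n+9).
Both groups share the factor (2n+9).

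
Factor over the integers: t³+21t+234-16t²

By the rational root theorem, t = 6 is a root, so (t-6) divides it; the quotient is t²-10t-39.
The remaining quadratic factors as (t-13)(t+3).

(t+3)(t-13)(t-6)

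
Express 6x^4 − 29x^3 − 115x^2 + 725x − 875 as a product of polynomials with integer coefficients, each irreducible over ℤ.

(2x − 5)(3x − 7)(x + 5)(x − 5)

By the rational root theorem, x = 5 is a root, so (x − 5) divides it; the quotient is 6x^3 + x^2 − 110x + 175.
Then x = 5/2 is a root, so (2x − 5) divides it; the quotient is 3x^2 + 8x − 35.
The remaining quadratic factors as (x + 5)(3x − 7).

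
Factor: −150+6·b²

6·(b+5)·(b−5)

Factor out 6, leaving b²−25, which is a difference of two squares.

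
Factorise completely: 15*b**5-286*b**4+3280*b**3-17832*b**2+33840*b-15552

(3*b-2)*(5*b-12)*(b-6)*(b**2-10*b+108)

Among the possible rational roots, b = 2/3 is a root, giving the factor (3*b-2) and quotient 5*b**4-92*b**3+1032*b**2-5256*b+7776.
Then b = 12/5 is a root, so (5*b-12) is a factor; dividing leaves b**3-16*b**2+168*b-648.
Next, b = 6 is a root, giving the factor (b-6) and quotient b**2-10*b+108.
The quadratic b**2-10*b+108 has discriminant -332 < 0 and is irreducible over ℤ.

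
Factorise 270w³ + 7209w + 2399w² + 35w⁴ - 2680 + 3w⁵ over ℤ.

(3w - 1)(w + 5)(w + 8)(w² - w + 67)

Testing divisors of the constant over divisors of the leading coefficient, w = -8 is a root, giving the factor (w + 8) and quotient 3w⁴ + 11w³ + 182w² + 943w - 335.
Continuing, w = -5 is a root, so (w + 5) divides it; the quotient is 3w³ - 4w² + 202w - 67.
Then w = 1/3 is a root, so (3w - 1) divides it; the quotient is w² - w + 67.
The quadratic w² - w + 67 has discriminant -267 < 0 and is irreducible over ℤ.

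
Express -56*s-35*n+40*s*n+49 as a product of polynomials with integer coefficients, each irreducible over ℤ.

Group as (40*s*n-56*s) + (-35*n+49) = 8*s*(5*n-7) - 7*(5*n-7).
Both groups share the factor (5*n-7).

(5*n-7)*(8*s-7)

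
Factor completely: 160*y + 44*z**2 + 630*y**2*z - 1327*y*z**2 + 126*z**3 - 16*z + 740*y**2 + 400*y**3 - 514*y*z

Group: 8*y*(50*y**2 + 135*y*z + 80*y - 14*z**2 - 8*z) + (-9*z + 2)*(50*y**2 + 135*y*z + 80*y - 14*z**2 - 8*z); both groups contain (50*y**2 + 135*y*z + 80*y - 14*z**2 - 8*z), so (8*y - 9*z + 2) is a factor with cofactor 50*y**2 + 135*y*z + 80*y - 14*z**2 - 8*z.
The cofactor groups again: 50*y**2 + 135*y*z + 80*y - 14*z**2 - 8*z = 10*y*(5*y + 14*z + 8) - z*(5*y + 14*z + 8); both groups contain (5*y + 14*z + 8), giving (10*y - z)*(5*y + 14*z + 8).

(10*y - z)*(5*y + 14*z + 8)*(8*y - 9*z + 2)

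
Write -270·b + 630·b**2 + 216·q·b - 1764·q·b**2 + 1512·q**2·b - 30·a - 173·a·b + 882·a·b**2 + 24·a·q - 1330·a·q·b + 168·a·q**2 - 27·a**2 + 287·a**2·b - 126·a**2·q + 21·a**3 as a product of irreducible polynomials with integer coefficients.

(3·a - 12·q + 14·b - 6)·(7·a - 14·q + 5)·(a + 9·b)

Group: 3·a·(7·a**2 - 14·a·q + 63·a·b + 5·a - 126·q·b + 45·b) + (-12·q + 14·b - 6)·(7·a**2 - 14·a·q + 63·a·b + 5·a - 126·q·b + 45·b); both groups contain (7·a**2 - 14·a·q + 63·a·b + 5·a - 126·q·b + 45·b), so (3·a - 12·q + 14·b - 6) is a factor with cofactor 7·a**2 - 14·a·q + 63·a·b + 5·a - 126·q·b + 45·b.
The cofactor groups again: 7·a**2 - 14·a·q + 63·a·b + 5·a - 126·q·b + 45·b = a·(7·a - 14·q + 5) + 9·b·(7·a - 14·q + 5); both groups contain (7·a - 14·q + 5), giving (a + 9·b)·(7·a - 14·q + 5).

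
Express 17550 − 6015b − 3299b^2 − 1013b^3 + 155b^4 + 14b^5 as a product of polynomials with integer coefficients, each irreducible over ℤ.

Testing divisors of the constant over divisors of the leading coefficient, b = −15 is a root, giving the factor (b + 15) and quotient 14b^4 − 55b^3 − 188b^2 − 479b + 1170.
Continuing, b = 10/7 is a root, giving the factor (7b − 10) and quotient 2b^3 − 5b^2 − 34b − 117.
Then b = 13/2 is a root, so (2b − 13) is a factor; dividing leaves b^2 + 4b + 9.
The quadratic b^2 + 4b + 9 has discriminant −20 < 0 and is irreducible over ℤ.

(2b − 13)(7b − 10)(b + 15)(b^2 + 4b + 9)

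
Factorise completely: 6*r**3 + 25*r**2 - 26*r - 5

Testing divisors of the constant over divisors of the leading coefficient, r = 1 is a root, so (r - 1) is a factor; dividing leaves 6*r**2 + 31*r + 5.
The remaining quadratic factors as (6*r + 1)(r + 5).

(6*r + 1)*(r + 5)*(r - 1)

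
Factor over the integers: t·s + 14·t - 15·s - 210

Group as (t·s + 14·t) + (-15·s - 210) = t·(s + 14) - 15·(s + 14).
Both groups share the factor (s + 14).

(s + 14)·(t - 15)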